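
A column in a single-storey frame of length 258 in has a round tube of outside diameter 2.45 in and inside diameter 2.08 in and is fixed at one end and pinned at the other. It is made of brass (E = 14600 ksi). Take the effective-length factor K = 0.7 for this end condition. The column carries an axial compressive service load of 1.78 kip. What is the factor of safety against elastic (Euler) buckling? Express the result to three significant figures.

n ≈ 2.11

d_o = 2.45 in, d_i = 2.08 in
I = π(d_o⁴ − d_i⁴)/64 = π(2.45⁴ − 2.080⁴)/64 = 0.8498 in⁴
Effective length L_e = K·L = 0.7 × 258 = 180.6 in
P_cr = π²EI / L_e² = π² × 14600×10³ × 0.8498 / 180.6² = 3.754×10^3 lb
Factor of safety n = P_cr / P = 3.7544 / 1.78 = 2.11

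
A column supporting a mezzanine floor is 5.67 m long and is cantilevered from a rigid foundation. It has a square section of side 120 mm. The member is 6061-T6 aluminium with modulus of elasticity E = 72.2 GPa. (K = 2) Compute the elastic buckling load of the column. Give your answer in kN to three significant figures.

I = a⁴/12 = 120⁴/12 = 1.728×10^7 mm⁴
I = 1.728×10^7 mm⁴ = 1.728×10^-5 m⁴
Effective length L_e = K·L = 2 × 5.67 = 11.34 m
P_cr = π²EI / L_e² = π² × 72.2×10⁹ × 1.728×10^-5 / 11.34² = 9.575×10^4 N

P_cr ≈ 95.8 kN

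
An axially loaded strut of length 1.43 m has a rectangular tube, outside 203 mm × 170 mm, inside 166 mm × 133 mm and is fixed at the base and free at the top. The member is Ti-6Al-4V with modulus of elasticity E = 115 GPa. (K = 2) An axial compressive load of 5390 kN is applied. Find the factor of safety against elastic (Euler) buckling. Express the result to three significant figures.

Weak-axis I_min = (h_o·b_o³ − h_i·b_i³)/12 with b_o = 170, b_i = 133.0 mm (shorter outer/inner sides).
I_min = (203×170³ − 166.0×133.0³)/12 = 5.057×10^7 mm⁴
I = 5.057×10^7 mm⁴ = 5.057×10^-5 m⁴
Effective length L_e = K·L = 2 × 1.43 = 2.860 m
P_cr = π²EI / L_e² = π² × 115×10⁹ × 5.057×10^-5 / 2.860² = 7.017×10^6 N
Factor of safety n = P_cr / P = 7016.7 / 5390 = 1.30

n ≈ 1.30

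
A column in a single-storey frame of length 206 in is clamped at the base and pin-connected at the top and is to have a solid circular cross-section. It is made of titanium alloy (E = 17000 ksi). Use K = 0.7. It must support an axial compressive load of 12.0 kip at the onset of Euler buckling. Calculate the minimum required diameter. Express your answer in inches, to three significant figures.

d ≈ 2.35 in

L_e = K·L = 0.7 × 206 = 144.2 in
Required I = P_cr·L_e²/(π²E) = 1.200×10^4 × 144.2² / (π² × 1.70×10^7) = 1.487 in⁴
Solid circle: I = πd⁴/64  ⇒  d = (64I/π)^(1/4) = (64×1.487/π)^(1/4) = 2.35 in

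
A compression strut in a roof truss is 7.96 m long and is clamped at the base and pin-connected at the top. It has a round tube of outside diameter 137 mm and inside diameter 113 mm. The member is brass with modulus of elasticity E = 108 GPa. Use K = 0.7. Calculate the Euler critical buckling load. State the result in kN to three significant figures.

d_o = 137 mm, d_i = 113 mm
I = π(d_o⁴ − d_i⁴)/64 = π(137⁴ − 113.0⁴)/64 = 9.289×10^6 mm⁴
I = 9.289×10^6 mm⁴ = 9.289×10^-6 m⁴
Effective length L_e = K·L = 0.7 × 7.96 = 5.572 m
P_cr = π²EI / L_e² = π² × 108×10⁹ × 9.289×10^-6 / 5.572² = 3.189×10^5 N

P_cr ≈ 319 kN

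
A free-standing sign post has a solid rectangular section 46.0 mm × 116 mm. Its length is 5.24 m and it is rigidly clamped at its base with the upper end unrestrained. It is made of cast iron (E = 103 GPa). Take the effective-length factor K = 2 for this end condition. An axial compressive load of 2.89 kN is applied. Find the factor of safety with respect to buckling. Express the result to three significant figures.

Buckling occurs about the weak axis: I_min = h·b³/12 with b = 46.0 mm (the shorter side).
I_min = 116×46.0³/12 = 9.409×10^5 mm⁴
I = 9.409×10^5 mm⁴ = 9.409×10^-7 m⁴
Effective length L_e = K·L = 2 × 5.24 = 10.48 m
P_cr = π²EI / L_e² = π² × 103×10⁹ × 9.409×10^-7 / 10.48² = 8.709×10^3 N
Factor of safety n = P_cr / P = 8.7089 / 2.89 = 3.01

n ≈ 3.01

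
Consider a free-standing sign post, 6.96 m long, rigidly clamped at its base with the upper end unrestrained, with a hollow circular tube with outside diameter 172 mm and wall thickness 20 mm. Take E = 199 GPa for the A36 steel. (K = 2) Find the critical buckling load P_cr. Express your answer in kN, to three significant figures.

Inner diameter d_i = 172 − 2×20 = 132.0 mm
I = π(d_o⁴ − d_i⁴)/64 = π(172⁴ − 132.0⁴)/64 = 2.806×10^7 mm⁴
I = 2.806×10^7 mm⁴ = 2.806×10^-5 m⁴
Effective length L_e = K·L = 2 × 6.96 = 13.92 m
P_cr = π²EI / L_e² = π² × 199×10⁹ × 2.806×10^-5 / 13.92² = 2.844×10^5 N

P_cr ≈ 284 kN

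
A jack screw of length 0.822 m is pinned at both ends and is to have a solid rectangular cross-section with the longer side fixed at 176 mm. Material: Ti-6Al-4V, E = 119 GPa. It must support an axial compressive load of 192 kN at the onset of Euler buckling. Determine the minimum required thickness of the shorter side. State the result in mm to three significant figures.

b ≈ 19.6 mm

L_e = K·L = 1 × 0.822 = 0.8220 m
Required I = P_cr·L_e²/(π²E) = 1.920×10^5 × 0.8220² / (π² × 1.19×10^11) = 1.105×10^-7 m⁴
I_req = 1.105×10^5 mm⁴
Rectangle, weak axis: I_min = h·b³/12 with h = 176 mm fixed  ⇒  b = (12I/h)^(1/3) = 19.6 mm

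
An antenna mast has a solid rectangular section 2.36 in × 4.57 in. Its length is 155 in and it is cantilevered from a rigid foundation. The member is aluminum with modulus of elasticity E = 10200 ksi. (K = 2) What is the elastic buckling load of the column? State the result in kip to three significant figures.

Buckling occurs about the weak axis: I_min = h·b³/12 with b = 2.36 in (the shorter side).
I_min = 4.57×2.36³/12 = 5.006 in⁴
Effective length L_e = K·L = 2 × 155 = 310.0 in
P_cr = π²EI / L_e² = π² × 10200×10³ × 5.006 / 310.0² = 5.244×10^3 lb

P_cr ≈ 5.24 kip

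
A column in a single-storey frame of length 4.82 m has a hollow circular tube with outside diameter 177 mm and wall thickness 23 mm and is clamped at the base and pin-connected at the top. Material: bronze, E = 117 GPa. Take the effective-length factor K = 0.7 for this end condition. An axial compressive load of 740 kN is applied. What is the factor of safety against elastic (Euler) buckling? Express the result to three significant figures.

Inner diameter d_i = 177 − 2×23 = 131.0 mm
I = π(d_o⁴ − d_i⁴)/64 = π(177⁴ − 131.0⁴)/64 = 3.372×10^7 mm⁴
I = 3.372×10^7 mm⁴ = 3.372×10^-5 m⁴
Effective length L_e = K·L = 0.7 × 4.82 = 3.374 m
P_cr = π²EI / L_e² = π² × 117×10⁹ × 3.372×10^-5 / 3.374² = 3.421×10^6 N
Factor of safety n = P_cr / P = 3420.8 / 740 = 4.62

n ≈ 4.62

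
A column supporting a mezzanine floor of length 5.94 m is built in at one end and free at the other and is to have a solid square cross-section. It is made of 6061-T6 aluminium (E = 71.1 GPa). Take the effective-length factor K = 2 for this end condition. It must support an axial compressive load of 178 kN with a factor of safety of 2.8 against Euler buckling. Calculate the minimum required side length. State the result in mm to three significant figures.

a ≈ 186 mm

Required P_cr = n·P = 2.8 × 178 = 498.4 kN
L_e = K·L = 2 × 5.94 = 11.88 m
Required I = P_cr·L_e²/(π²E) = 4.984×10^5 × 11.88² / (π² × 7.11×10^10) = 1.002×10^-4 m⁴
I_req = 1.002×10^8 mm⁴
Solid square: I = a⁴/12  ⇒  a = (12I)^(1/4) = (12×1.002×10^8)^(1/4) = 186 mm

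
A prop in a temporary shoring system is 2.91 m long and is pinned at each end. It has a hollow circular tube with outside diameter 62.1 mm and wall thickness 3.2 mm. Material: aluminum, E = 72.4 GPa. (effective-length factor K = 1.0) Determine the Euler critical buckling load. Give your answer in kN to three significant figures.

Inner diameter d_i = 62.1 − 2×3.2 = 55.70 mm
I = π(d_o⁴ − d_i⁴)/64 = π(62.1⁴ − 55.70⁴)/64 = 2.575×10^5 mm⁴
I = 2.575×10^5 mm⁴ = 2.575×10^-7 m⁴
Effective length L_e = K·L = 1 × 2.91 = 2.910 m
P_cr = π²EI / L_e² = π² × 72.4×10⁹ × 2.575×10^-7 / 2.910² = 2.173×10^4 N

P_cr ≈ 21.7 kN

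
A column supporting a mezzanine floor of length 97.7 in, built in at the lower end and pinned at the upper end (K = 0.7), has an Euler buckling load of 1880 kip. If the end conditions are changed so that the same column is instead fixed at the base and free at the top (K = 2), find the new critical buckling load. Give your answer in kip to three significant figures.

P_cr ≈ 230 kip

P_cr ∝ 1/K², so P_cr,new = P_cr,old × (K_old/K_new)² = 1880 × (0.7/2)²
= 1880 × 0.1225 = 230 kip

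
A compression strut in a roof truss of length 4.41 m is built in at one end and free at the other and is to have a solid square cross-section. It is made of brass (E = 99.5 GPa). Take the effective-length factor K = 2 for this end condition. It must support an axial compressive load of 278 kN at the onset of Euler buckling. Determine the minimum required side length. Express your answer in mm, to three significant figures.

a ≈ 127 mm

L_e = K·L = 2 × 4.41 = 8.820 m
Required I = P_cr·L_e²/(π²E) = 2.780×10^5 × 8.820² / (π² × 9.95×10^10) = 2.202×10^-5 m⁴
I_req = 2.202×10^7 mm⁴
Solid square: I = a⁴/12  ⇒  a = (12I)^(1/4) = (12×2.202×10^7)^(1/4) = 127 mm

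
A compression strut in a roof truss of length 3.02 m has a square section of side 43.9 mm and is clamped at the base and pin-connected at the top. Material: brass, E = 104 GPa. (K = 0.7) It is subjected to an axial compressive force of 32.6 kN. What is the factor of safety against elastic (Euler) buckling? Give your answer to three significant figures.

I = a⁴/12 = 43.9⁴/12 = 3.095×10^5 mm⁴
I = 3.095×10^5 mm⁴ = 3.095×10^-7 m⁴
Effective length L_e = K·L = 0.7 × 3.02 = 2.114 m
P_cr = π²EI / L_e² = π² × 104×10⁹ × 3.095×10^-7 / 2.114² = 7.109×10^4 N
Factor of safety n = P_cr / P = 71.089 / 32.6 = 2.18

n ≈ 2.18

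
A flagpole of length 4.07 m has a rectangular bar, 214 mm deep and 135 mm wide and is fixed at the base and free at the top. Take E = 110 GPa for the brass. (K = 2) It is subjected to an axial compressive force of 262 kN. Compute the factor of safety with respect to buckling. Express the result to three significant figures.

n ≈ 2.74

Buckling occurs about the weak axis: I_min = h·b³/12 with b = 135 mm (the shorter side).
I_min = 214×135³/12 = 4.388×10^7 mm⁴
I = 4.388×10^7 mm⁴ = 4.388×10^-5 m⁴
Effective length L_e = K·L = 2 × 4.07 = 8.140 m
P_cr = π²EI / L_e² = π² × 110×10⁹ × 4.388×10^-5 / 8.140² = 7.189×10^5 N
Factor of safety n = P_cr / P = 718.91 / 262 = 2.74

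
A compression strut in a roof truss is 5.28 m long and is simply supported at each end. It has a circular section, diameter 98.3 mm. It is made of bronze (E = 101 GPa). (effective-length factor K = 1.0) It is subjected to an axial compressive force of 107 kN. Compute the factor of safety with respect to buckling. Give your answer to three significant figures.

I = πd⁴/64 = π×98.3⁴/64 = 4.583×10^6 mm⁴
I = 4.583×10^6 mm⁴ = 4.583×10^-6 m⁴
Effective length L_e = K·L = 1 × 5.28 = 5.280 m
P_cr = π²EI / L_e² = π² × 101×10⁹ × 4.583×10^-6 / 5.280² = 1.639×10^5 N
Factor of safety n = P_cr / P = 163.88 / 107 = 1.53

n ≈ 1.53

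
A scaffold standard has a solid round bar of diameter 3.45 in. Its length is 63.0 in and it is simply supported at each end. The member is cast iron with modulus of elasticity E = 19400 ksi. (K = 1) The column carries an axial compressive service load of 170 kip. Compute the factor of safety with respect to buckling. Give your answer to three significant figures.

n ≈ 1.97

I = πd⁴/64 = π×3.45⁴/64 = 6.954 in⁴
Effective length L_e = K·L = 1 × 63.0 = 63.00 in
P_cr = π²EI / L_e² = π² × 19400×10³ × 6.954 / 63.00² = 3.355×10^5 lb
Factor of safety n = P_cr / P = 335.48 / 170 = 1.97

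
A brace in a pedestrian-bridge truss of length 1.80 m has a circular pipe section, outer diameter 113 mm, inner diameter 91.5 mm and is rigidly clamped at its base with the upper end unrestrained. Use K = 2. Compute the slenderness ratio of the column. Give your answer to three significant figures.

d_o = 113 mm, d_i = 91.5 mm
I = π(d_o⁴ − d_i⁴)/64 = π(113⁴ − 91.50⁴)/64 = 4.563×10^6 mm⁴
A = 3.453×10^3 mm²;  r_min = √(I/A) = √(4.563×10^6/3.453×10^3) = 36.35 mm
L_e = K·L = 2 × 1.80 m = 3.600 m = 3600.0 mm
λ = L_e / r_min = 3600.0 / 36.35 = 99.0

λ ≈ 99.0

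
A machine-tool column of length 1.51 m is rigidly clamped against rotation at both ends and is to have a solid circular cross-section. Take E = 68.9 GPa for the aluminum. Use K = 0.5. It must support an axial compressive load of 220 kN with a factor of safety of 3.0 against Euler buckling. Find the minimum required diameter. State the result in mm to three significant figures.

d ≈ 57.9 mm

Required P_cr = n·P = 3.0 × 220 = 660.0 kN
L_e = K·L = 0.5 × 1.51 = 0.7550 m
Required I = P_cr·L_e²/(π²E) = 6.600×10^5 × 0.7550² / (π² × 6.89×10^10) = 5.532×10^-7 m⁴
I_req = 5.532×10^5 mm⁴
Solid circle: I = πd⁴/64  ⇒  d = (64I/π)^(1/4) = (64×5.532×10^5/π)^(1/4) = 57.9 mm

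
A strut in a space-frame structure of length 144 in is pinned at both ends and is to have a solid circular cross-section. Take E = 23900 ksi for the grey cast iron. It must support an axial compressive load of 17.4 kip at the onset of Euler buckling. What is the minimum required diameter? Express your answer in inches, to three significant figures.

L_e = K·L = 1 × 144 = 144.0 in
Required I = P_cr·L_e²/(π²E) = 1.740×10^4 × 144.0² / (π² × 2.39×10^7) = 1.530 in⁴
Solid circle: I = πd⁴/64  ⇒  d = (64I/π)^(1/4) = (64×1.530/π)^(1/4) = 2.36 in

d ≈ 2.36 in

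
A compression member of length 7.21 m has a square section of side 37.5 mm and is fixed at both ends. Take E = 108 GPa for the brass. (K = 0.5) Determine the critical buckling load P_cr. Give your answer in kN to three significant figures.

I = a⁴/12 = 37.5⁴/12 = 1.648×10^5 mm⁴
I = 1.648×10^5 mm⁴ = 1.648×10^-7 m⁴
Effective length L_e = K·L = 0.5 × 7.21 = 3.605 m
P_cr = π²EI / L_e² = π² × 108×10⁹ × 1.648×10^-7 / 3.605² = 1.352×10^4 N

P_cr ≈ 13.5 kN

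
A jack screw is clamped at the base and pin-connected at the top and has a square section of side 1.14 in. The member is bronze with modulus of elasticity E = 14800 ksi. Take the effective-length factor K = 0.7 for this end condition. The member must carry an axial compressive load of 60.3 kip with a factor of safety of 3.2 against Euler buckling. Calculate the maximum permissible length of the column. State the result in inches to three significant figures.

L_max ≈ 14.7 in

I = a⁴/12 = 1.14⁴/12 = 0.1407 in⁴
Required critical load P_cr = n·P = 3.2 × 60.3 = 193.0 kip = 1.930×10^5 lb
From P_cr = π²EI/(K·L)²:  L = (1/K)·√(π²EI/P_cr) = (1/0.7)·√(π²×1.48×10^7×0.1407/1.930×10^5)
L = 14.7 in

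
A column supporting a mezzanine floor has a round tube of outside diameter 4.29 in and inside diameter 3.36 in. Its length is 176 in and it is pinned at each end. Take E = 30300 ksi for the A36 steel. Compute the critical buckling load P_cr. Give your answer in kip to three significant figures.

d_o = 4.29 in, d_i = 3.36 in
I = π(d_o⁴ − d_i⁴)/64 = π(4.29⁴ − 3.360⁴)/64 = 10.37 in⁴
Effective length L_e = K·L = 1 × 176 = 176.0 in
P_cr = π²EI / L_e² = π² × 30300×10³ × 10.37 / 176.0² = 1.001×10^5 lb

P_cr ≈ 100 kip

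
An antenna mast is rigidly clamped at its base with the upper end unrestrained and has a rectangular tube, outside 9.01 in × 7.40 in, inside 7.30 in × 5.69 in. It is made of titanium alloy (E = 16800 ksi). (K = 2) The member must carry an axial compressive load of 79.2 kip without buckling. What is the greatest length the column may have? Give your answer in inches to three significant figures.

L_max ≈ 317 in

Weak-axis I_min = (h_o·b_o³ − h_i·b_i³)/12 with b_o = 7.40, b_i = 5.690 in (shorter outer/inner sides).
I_min = (9.01×7.40³ − 7.300×5.690³)/12 = 192.2 in⁴
At the buckling limit P_cr = P = 7.920×10^4 lb
From P_cr = π²EI/(K·L)²:  L = (1/K)·√(π²EI/P_cr) = (1/2)·√(π²×1.68×10^7×192.2/7.920×10^4)
L = 317 in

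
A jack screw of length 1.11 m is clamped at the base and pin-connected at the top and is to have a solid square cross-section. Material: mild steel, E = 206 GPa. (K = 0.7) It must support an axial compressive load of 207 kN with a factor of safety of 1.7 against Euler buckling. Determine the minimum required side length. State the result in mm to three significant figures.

a ≈ 33.5 mm

Required P_cr = n·P = 1.7 × 207 = 351.9 kN
L_e = K·L = 0.7 × 1.11 = 0.7770 m
Required I = P_cr·L_e²/(π²E) = 3.519×10^5 × 0.7770² / (π² × 2.06×10^11) = 1.045×10^-7 m⁴
I_req = 1.045×10^5 mm⁴
Solid square: I = a⁴/12  ⇒  a = (12I)^(1/4) = (12×1.045×10^5)^(1/4) = 33.5 mm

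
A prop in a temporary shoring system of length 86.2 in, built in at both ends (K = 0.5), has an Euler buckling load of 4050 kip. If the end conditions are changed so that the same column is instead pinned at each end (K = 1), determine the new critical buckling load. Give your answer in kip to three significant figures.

P_cr ∝ 1/K², so P_cr,new = P_cr,old × (K_old/K_new)² = 4050 × (0.5/1)²
= 4050 × 0.2500 = 1010 kip

P_cr ≈ 1010 kip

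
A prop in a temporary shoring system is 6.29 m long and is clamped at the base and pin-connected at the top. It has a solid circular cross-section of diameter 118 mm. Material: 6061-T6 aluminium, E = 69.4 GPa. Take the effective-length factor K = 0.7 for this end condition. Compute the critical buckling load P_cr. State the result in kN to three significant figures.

P_cr ≈ 336 kN

I = πd⁴/64 = π×118⁴/64 = 9.517×10^6 mm⁴
I = 9.517×10^6 mm⁴ = 9.517×10^-6 m⁴
Effective length L_e = K·L = 0.7 × 6.29 = 4.403 m
P_cr = π²EI / L_e² = π² × 69.4×10⁹ × 9.517×10^-6 / 4.403² = 3.362×10^5 N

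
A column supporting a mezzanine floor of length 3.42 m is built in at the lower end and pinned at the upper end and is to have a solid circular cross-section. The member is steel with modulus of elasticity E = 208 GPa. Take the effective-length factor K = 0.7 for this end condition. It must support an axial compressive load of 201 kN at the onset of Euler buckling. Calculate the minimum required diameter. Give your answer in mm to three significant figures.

d ≈ 58.1 mm

L_e = K·L = 0.7 × 3.42 = 2.394 m
Required I = P_cr·L_e²/(π²E) = 2.010×10^5 × 2.394² / (π² × 2.08×10^11) = 5.612×10^-7 m⁴
I_req = 5.612×10^5 mm⁴
Solid circle: I = πd⁴/64  ⇒  d = (64I/π)^(1/4) = (64×5.612×10^5/π)^(1/4) = 58.1 mm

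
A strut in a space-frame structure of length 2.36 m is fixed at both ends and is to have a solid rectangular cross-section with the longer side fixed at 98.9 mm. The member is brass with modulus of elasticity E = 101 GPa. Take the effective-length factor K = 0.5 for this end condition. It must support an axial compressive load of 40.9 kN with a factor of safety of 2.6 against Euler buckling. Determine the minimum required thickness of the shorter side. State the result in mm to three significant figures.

Required P_cr = n·P = 2.6 × 40.9 = 106.3 kN
L_e = K·L = 0.5 × 2.36 = 1.180 m
Required I = P_cr·L_e²/(π²E) = 1.063×10^5 × 1.180² / (π² × 1.01×10^11) = 1.485×10^-7 m⁴
I_req = 1.485×10^5 mm⁴
Rectangle, weak axis: I_min = h·b³/12 with h = 98.9 mm fixed  ⇒  b = (12I/h)^(1/3) = 26.2 mm

b ≈ 26.2 mm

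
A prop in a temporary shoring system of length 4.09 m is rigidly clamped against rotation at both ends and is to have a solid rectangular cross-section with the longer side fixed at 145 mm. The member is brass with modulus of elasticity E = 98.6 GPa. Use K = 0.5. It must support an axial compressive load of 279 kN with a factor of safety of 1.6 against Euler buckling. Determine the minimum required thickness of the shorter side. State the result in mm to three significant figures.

b ≈ 54.1 mm

Required P_cr = n·P = 1.6 × 279 = 446.4 kN
L_e = K·L = 0.5 × 4.09 = 2.045 m
Required I = P_cr·L_e²/(π²E) = 4.464×10^5 × 2.045² / (π² × 9.86×10^10) = 1.918×10^-6 m⁴
I_req = 1.918×10^6 mm⁴
Rectangle, weak axis: I_min = h·b³/12 with h = 145 mm fixed  ⇒  b = (12I/h)^(1/3) = 54.1 mm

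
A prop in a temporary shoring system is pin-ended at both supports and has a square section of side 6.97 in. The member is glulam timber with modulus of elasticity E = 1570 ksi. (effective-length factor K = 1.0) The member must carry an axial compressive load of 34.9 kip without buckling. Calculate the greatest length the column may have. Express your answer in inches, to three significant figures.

I = a⁴/12 = 6.97⁴/12 = 196.7 in⁴
At the buckling limit P_cr = P = 3.490×10^4 lb
From P_cr = π²EI/(K·L)²:  L = (1/K)·√(π²EI/P_cr) = (1/1)·√(π²×1.57×10^6×196.7/3.490×10^4)
L = 296 in

L_max ≈ 296 in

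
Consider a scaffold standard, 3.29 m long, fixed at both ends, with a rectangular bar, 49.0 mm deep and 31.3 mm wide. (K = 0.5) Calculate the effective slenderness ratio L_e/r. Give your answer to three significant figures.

For a rectangle r_min = b/√12 = 31.3/√12 = 9.036 mm
L_e = K·L = 0.5 × 3.29 m = 1.645 m = 1645.0 mm
λ = L_e / r_min = 1645.0 / 9.036 = 182

λ ≈ 182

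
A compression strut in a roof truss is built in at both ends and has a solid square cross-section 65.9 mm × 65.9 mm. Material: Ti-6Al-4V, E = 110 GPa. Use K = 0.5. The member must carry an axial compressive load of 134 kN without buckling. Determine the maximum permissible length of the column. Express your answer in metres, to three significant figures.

L_max ≈ 7.14 m

I = a⁴/12 = 65.9⁴/12 = 1.572×10^6 mm⁴
I = 1.572×10^-6 m⁴
At the buckling limit P_cr = P = 1.340×10^5 N
From P_cr = π²EI/(K·L)²:  L = (1/K)·√(π²EI/P_cr) = (1/0.5)·√(π²×1.10×10^11×1.572×10^-6/1.340×10^5)
L = 7.14 m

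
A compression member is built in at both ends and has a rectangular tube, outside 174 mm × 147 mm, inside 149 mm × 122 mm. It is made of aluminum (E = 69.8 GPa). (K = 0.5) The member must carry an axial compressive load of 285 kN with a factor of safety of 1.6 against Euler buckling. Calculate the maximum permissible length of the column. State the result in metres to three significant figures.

Weak-axis I_min = (h_o·b_o³ − h_i·b_i³)/12 with b_o = 147, b_i = 122.0 mm (shorter outer/inner sides).
I_min = (174×147³ − 149.0×122.0³)/12 = 2.351×10^7 mm⁴
I = 2.351×10^-5 m⁴
Required critical load P_cr = n·P = 1.6 × 285 = 456.0 kN = 4.560×10^5 N
From P_cr = π²EI/(K·L)²:  L = (1/K)·√(π²EI/P_cr) = (1/0.5)·√(π²×6.98×10^10×2.351×10^-5/4.560×10^5)
L = 11.9 m

L_max ≈ 11.9 m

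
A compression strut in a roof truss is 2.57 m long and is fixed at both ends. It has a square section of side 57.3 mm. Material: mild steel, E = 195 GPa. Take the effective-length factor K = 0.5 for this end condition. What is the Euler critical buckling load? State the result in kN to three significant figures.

P_cr ≈ 1050 kN

I = a⁴/12 = 57.3⁴/12 = 8.983×10^5 mm⁴
I = 8.983×10^5 mm⁴ = 8.983×10^-7 m⁴
Effective length L_e = K·L = 0.5 × 2.57 = 1.285 m
P_cr = π²EI / L_e² = π² × 195×10⁹ × 8.983×10^-7 / 1.285² = 1.047×10^6 N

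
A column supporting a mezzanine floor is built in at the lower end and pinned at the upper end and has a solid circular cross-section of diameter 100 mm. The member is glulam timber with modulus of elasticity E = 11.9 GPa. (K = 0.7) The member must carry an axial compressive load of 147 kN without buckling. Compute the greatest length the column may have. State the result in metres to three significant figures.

L_max ≈ 2.83 m

I = πd⁴/64 = π×100⁴/64 = 4.909×10^6 mm⁴
I = 4.909×10^-6 m⁴
At the buckling limit P_cr = P = 1.470×10^5 N
From P_cr = π²EI/(K·L)²:  L = (1/K)·√(π²EI/P_cr) = (1/0.7)·√(π²×1.19×10^10×4.909×10^-6/1.470×10^5)
L = 2.83 m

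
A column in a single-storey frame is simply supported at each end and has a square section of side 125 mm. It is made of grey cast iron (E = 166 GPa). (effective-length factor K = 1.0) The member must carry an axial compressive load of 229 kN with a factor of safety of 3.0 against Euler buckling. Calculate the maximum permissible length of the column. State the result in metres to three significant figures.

L_max ≈ 6.97 m

I = a⁴/12 = 125⁴/12 = 2.035×10^7 mm⁴
I = 2.035×10^-5 m⁴
Required critical load P_cr = n·P = 3.0 × 229 = 687.0 kN = 6.870×10^5 N
From P_cr = π²EI/(K·L)²:  L = (1/K)·√(π²EI/P_cr) = (1/1)·√(π²×1.66×10^11×2.035×10^-5/6.870×10^5)
L = 6.97 m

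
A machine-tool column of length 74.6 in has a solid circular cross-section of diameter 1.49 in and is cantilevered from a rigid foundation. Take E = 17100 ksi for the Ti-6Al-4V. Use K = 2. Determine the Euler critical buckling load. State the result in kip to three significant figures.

I = πd⁴/64 = π×1.49⁴/64 = 0.2419 in⁴
Effective length L_e = K·L = 2 × 74.6 = 149.2 in
P_cr = π²EI / L_e² = π² × 17100×10³ × 0.2419 / 149.2² = 1.834×10^3 lb

P_cr ≈ 1.83 kip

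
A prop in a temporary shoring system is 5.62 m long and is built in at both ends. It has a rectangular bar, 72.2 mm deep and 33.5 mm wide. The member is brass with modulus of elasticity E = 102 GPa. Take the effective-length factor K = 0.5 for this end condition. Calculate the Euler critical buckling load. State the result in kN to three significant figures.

Buckling occurs about the weak axis: I_min = h·b³/12 with b = 33.5 mm (the shorter side).
I_min = 72.2×33.5³/12 = 2.262×10^5 mm⁴
I = 2.262×10^5 mm⁴ = 2.262×10^-7 m⁴
Effective length L_e = K·L = 0.5 × 5.62 = 2.810 m
P_cr = π²EI / L_e² = π² × 102×10⁹ × 2.262×10^-7 / 2.810² = 2.884×10^4 N

P_cr ≈ 28.8 kN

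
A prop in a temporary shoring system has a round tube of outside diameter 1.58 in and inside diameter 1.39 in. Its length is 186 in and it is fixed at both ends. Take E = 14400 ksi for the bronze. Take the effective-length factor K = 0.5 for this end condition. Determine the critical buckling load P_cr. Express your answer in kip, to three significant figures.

d_o = 1.58 in, d_i = 1.39 in
I = π(d_o⁴ − d_i⁴)/64 = π(1.58⁴ − 1.390⁴)/64 = 0.1227 in⁴
Effective length L_e = K·L = 0.5 × 186 = 93.00 in
P_cr = π²EI / L_e² = π² × 14400×10³ × 0.1227 / 93.00² = 2.016×10^3 lb

P_cr ≈ 2.02 kip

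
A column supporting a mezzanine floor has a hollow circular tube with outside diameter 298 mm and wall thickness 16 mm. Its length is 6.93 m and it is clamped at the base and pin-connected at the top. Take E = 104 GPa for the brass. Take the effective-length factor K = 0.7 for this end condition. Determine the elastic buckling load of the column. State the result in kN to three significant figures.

P_cr ≈ 6170 kN

Inner diameter d_i = 298 − 2×16 = 266.0 mm
I = π(d_o⁴ − d_i⁴)/64 = π(298⁴ − 266.0⁴)/64 = 1.414×10^8 mm⁴
I = 1.414×10^8 mm⁴ = 1.414×10^-4 m⁴
Effective length L_e = K·L = 0.7 × 6.93 = 4.851 m
P_cr = π²EI / L_e² = π² × 104×10⁹ × 1.414×10^-4 / 4.851² = 6.166×10^6 N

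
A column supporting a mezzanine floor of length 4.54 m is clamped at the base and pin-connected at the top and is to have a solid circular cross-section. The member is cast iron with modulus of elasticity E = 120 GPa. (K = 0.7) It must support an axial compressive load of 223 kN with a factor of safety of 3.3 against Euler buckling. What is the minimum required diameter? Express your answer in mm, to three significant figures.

Required P_cr = n·P = 3.3 × 223 = 735.9 kN
L_e = K·L = 0.7 × 4.54 = 3.178 m
Required I = P_cr·L_e²/(π²E) = 7.359×10^5 × 3.178² / (π² × 1.20×10^11) = 6.275×10^-6 m⁴
I_req = 6.275×10^6 mm⁴
Solid circle: I = πd⁴/64  ⇒  d = (64I/π)^(1/4) = (64×6.275×10^6/π)^(1/4) = 106 mm

d ≈ 106 mm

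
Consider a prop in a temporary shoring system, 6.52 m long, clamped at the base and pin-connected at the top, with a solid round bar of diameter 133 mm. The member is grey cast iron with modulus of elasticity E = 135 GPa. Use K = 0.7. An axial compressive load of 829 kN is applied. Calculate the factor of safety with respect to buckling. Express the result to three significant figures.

I = πd⁴/64 = π×133⁴/64 = 1.536×10^7 mm⁴
I = 1.536×10^7 mm⁴ = 1.536×10^-5 m⁴
Effective length L_e = K·L = 0.7 × 6.52 = 4.564 m
P_cr = π²EI / L_e² = π² × 135×10⁹ × 1.536×10^-5 / 4.564² = 9.825×10^5 N
Factor of safety n = P_cr / P = 982.47 / 829 = 1.19

n ≈ 1.19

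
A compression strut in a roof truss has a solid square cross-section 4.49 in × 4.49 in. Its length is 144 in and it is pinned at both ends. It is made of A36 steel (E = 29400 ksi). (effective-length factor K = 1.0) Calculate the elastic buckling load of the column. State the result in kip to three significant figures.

P_cr ≈ 474 kip

I = a⁴/12 = 4.49⁴/12 = 33.87 in⁴
Effective length L_e = K·L = 1 × 144 = 144.0 in
P_cr = π²EI / L_e² = π² × 29400×10³ × 33.87 / 144.0² = 4.739×10^5 lb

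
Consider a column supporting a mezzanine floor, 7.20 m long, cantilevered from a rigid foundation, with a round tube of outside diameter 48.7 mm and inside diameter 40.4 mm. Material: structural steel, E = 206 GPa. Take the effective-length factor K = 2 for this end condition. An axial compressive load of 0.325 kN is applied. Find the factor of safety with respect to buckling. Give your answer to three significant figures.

n ≈ 4.38

d_o = 48.7 mm, d_i = 40.4 mm
I = π(d_o⁴ − d_i⁴)/64 = π(48.7⁴ − 40.40⁴)/64 = 1.453×10^5 mm⁴
I = 1.453×10^5 mm⁴ = 1.453×10^-7 m⁴
Effective length L_e = K·L = 2 × 7.20 = 14.40 m
P_cr = π²EI / L_e² = π² × 206×10⁹ × 1.453×10^-7 / 14.40² = 1.425×10^3 N
Factor of safety n = P_cr / P = 1.4251 / 0.325 = 4.38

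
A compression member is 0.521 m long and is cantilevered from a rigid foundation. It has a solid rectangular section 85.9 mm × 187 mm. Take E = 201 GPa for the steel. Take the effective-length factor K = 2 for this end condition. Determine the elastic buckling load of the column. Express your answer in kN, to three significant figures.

Buckling occurs about the weak axis: I_min = h·b³/12 with b = 85.9 mm (the shorter side).
I_min = 187×85.9³/12 = 9.877×10^6 mm⁴
I = 9.877×10^6 mm⁴ = 9.877×10^-6 m⁴
Effective length L_e = K·L = 2 × 0.521 = 1.042 m
P_cr = π²EI / L_e² = π² × 201×10⁹ × 9.877×10^-6 / 1.042² = 1.805×10^7 N

P_cr ≈ 18000 kN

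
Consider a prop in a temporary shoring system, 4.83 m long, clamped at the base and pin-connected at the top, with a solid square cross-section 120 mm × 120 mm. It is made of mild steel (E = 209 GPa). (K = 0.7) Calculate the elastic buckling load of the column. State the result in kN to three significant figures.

I = a⁴/12 = 120⁴/12 = 1.728×10^7 mm⁴
I = 1.728×10^7 mm⁴ = 1.728×10^-5 m⁴
Effective length L_e = K·L = 0.7 × 4.83 = 3.381 m
P_cr = π²EI / L_e² = π² × 209×10⁹ × 1.728×10^-5 / 3.381² = 3.118×10^6 N

P_cr ≈ 3120 kN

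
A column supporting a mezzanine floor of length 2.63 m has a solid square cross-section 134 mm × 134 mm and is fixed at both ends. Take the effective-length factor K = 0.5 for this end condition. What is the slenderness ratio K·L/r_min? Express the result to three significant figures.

λ ≈ 34.0

For a square r = a/√12 = 134/√12 = 38.68 mm
L_e = K·L = 0.5 × 2.63 m = 1.315 m = 1315.0 mm
λ = L_e / r_min = 1315.0 / 38.68 = 34.0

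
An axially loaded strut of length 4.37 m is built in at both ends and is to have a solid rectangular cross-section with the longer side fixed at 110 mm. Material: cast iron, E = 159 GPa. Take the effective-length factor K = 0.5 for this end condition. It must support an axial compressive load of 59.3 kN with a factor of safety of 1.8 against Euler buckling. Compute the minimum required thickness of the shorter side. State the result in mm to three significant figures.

Required P_cr = n·P = 1.8 × 59.3 = 106.7 kN
L_e = K·L = 0.5 × 4.37 = 2.185 m
Required I = P_cr·L_e²/(π²E) = 1.067×10^5 × 2.185² / (π² × 1.59×10^11) = 3.247×10^-7 m⁴
I_req = 3.247×10^5 mm⁴
Rectangle, weak axis: I_min = h·b³/12 with h = 110 mm fixed  ⇒  b = (12I/h)^(1/3) = 32.8 mm

b ≈ 32.8 mm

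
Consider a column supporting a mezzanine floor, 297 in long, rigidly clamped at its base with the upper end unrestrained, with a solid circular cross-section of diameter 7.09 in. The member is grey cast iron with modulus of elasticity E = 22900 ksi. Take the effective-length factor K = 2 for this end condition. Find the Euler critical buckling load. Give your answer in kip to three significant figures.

I = πd⁴/64 = π×7.09⁴/64 = 124.0 in⁴
Effective length L_e = K·L = 2 × 297 = 594.0 in
P_cr = π²EI / L_e² = π² × 22900×10³ × 124.0 / 594.0² = 7.945×10^4 lb

P_cr ≈ 79.5 kip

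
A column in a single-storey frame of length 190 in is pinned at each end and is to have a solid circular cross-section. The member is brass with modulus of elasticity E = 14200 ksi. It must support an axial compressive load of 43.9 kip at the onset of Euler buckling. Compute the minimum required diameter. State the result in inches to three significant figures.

L_e = K·L = 1 × 190 = 190.0 in
Required I = P_cr·L_e²/(π²E) = 4.390×10^4 × 190.0² / (π² × 1.42×10^7) = 11.31 in⁴
Solid circle: I = πd⁴/64  ⇒  d = (64I/π)^(1/4) = (64×11.31/π)^(1/4) = 3.90 in

d ≈ 3.90 in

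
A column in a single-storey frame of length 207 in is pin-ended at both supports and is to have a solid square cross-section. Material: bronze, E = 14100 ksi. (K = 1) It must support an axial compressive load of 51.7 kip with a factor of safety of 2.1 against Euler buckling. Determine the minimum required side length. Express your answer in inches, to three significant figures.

a ≈ 4.48 in

Required P_cr = n·P = 2.1 × 51.7 = 108.6 kip
L_e = K·L = 1 × 207 = 207.0 in
Required I = P_cr·L_e²/(π²E) = 1.086×10^5 × 207.0² / (π² × 1.41×10^7) = 33.43 in⁴
Solid square: I = a⁴/12  ⇒  a = (12I)^(1/4) = (12×33.43)^(1/4) = 4.48 in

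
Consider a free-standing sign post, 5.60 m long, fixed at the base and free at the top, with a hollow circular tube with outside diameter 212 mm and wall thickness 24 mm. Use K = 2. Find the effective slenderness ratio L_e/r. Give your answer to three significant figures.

Inner diameter d_i = 212 − 2×24 = 164.0 mm
I = π(d_o⁴ − d_i⁴)/64 = π(212⁴ − 164.0⁴)/64 = 6.365×10^7 mm⁴
A = 1.417×10^4 mm²;  r_min = √(I/A) = √(6.365×10^7/1.417×10^4) = 67.01 mm
L_e = K·L = 2 × 5.60 m = 11.20 m = 11200 mm
λ = L_e / r_min = 11200 / 67.01 = 167

λ ≈ 167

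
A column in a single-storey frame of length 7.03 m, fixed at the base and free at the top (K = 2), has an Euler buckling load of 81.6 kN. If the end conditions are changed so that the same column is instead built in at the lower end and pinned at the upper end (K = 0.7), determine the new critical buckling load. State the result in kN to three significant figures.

P_cr ≈ 666 kN

P_cr ∝ 1/K², so P_cr,new = P_cr,old × (K_old/K_new)² = 81.6 × (2/0.7)²
= 81.6 × 8.163 = 666 kN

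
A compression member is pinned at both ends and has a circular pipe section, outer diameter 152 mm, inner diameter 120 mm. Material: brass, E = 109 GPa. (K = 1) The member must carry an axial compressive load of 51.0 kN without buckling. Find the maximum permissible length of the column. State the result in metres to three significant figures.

L_max ≈ 18.4 m

d_o = 152 mm, d_i = 120 mm
I = π(d_o⁴ − d_i⁴)/64 = π(152⁴ − 120.0⁴)/64 = 1.602×10^7 mm⁴
I = 1.602×10^-5 m⁴
At the buckling limit P_cr = P = 5.100×10^4 N
From P_cr = π²EI/(K·L)²:  L = (1/K)·√(π²EI/P_cr) = (1/1)·√(π²×1.09×10^11×1.602×10^-5/5.100×10^4)
L = 18.4 m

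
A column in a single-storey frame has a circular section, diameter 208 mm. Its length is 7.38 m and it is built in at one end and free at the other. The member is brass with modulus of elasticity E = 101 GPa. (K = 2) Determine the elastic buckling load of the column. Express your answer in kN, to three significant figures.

P_cr ≈ 420 kN

I = πd⁴/64 = π×208⁴/64 = 9.188×10^7 mm⁴
I = 9.188×10^7 mm⁴ = 9.188×10^-5 m⁴
Effective length L_e = K·L = 2 × 7.38 = 14.76 m
P_cr = π²EI / L_e² = π² × 101×10⁹ × 9.188×10^-5 / 14.76² = 4.204×10^5 N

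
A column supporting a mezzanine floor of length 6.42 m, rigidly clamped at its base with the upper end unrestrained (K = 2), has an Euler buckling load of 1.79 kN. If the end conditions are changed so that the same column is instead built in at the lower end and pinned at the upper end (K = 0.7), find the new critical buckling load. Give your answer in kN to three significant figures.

P_cr ∝ 1/K², so P_cr,new = P_cr,old × (K_old/K_new)² = 1.79 × (2/0.7)²
= 1.79 × 8.163 = 14.6 kN

P_cr ≈ 14.6 kN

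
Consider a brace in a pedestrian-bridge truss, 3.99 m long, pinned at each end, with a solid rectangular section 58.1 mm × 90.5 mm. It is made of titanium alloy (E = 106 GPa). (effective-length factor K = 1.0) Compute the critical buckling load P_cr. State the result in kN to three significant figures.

P_cr ≈ 97.2 kN

Buckling occurs about the weak axis: I_min = h·b³/12 with b = 58.1 mm (the shorter side).
I_min = 90.5×58.1³/12 = 1.479×10^6 mm⁴
I = 1.479×10^6 mm⁴ = 1.479×10^-6 m⁴
Effective length L_e = K·L = 1 × 3.99 = 3.990 m
P_cr = π²EI / L_e² = π² × 106×10⁹ × 1.479×10^-6 / 3.990² = 9.720×10^4 N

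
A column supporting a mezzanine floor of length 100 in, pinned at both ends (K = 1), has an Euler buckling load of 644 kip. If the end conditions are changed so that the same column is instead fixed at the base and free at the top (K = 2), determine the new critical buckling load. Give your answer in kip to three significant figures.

P_cr ∝ 1/K², so P_cr,new = P_cr,old × (K_old/K_new)² = 644 × (1/2)²
= 644 × 0.2500 = 161 kip

P_cr ≈ 161 kip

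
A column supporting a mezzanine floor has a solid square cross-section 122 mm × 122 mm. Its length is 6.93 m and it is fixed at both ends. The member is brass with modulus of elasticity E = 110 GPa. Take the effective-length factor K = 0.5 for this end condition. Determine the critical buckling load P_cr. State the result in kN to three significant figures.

P_cr ≈ 1670 kN

I = a⁴/12 = 122⁴/12 = 1.846×10^7 mm⁴
I = 1.846×10^7 mm⁴ = 1.846×10^-5 m⁴
Effective length L_e = K·L = 0.5 × 6.93 = 3.465 m
P_cr = π²EI / L_e² = π² × 110×10⁹ × 1.846×10^-5 / 3.465² = 1.669×10^6 N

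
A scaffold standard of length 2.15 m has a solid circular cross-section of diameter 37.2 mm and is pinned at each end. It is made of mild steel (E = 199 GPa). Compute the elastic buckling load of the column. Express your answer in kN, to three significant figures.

P_cr ≈ 39.9 kN

I = πd⁴/64 = π×37.2⁴/64 = 9.400×10^4 mm⁴
I = 9.400×10^4 mm⁴ = 9.400×10^-8 m⁴
Effective length L_e = K·L = 1 × 2.15 = 2.150 m
P_cr = π²EI / L_e² = π² × 199×10⁹ × 9.400×10^-8 / 2.150² = 3.994×10^4 N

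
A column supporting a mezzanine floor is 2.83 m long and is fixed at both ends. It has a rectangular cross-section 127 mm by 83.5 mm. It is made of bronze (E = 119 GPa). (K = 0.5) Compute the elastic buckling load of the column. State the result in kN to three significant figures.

Buckling occurs about the weak axis: I_min = h·b³/12 with b = 83.5 mm (the shorter side).
I_min = 127×83.5³/12 = 6.161×10^6 mm⁴
I = 6.161×10^6 mm⁴ = 6.161×10^-6 m⁴
Effective length L_e = K·L = 0.5 × 2.83 = 1.415 m
P_cr = π²EI / L_e² = π² × 119×10⁹ × 6.161×10^-6 / 1.415² = 3.614×10^6 N

P_cr ≈ 3610 kN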